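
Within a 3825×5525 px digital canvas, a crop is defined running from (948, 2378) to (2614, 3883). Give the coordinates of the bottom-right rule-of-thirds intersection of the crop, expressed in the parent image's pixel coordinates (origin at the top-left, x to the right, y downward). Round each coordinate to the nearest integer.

Crop width = 2614 − 948 = 1666 px; one third is 555.33 px.
Crop height = 3883 − 2378 = 1505 px; one third is 501.67 px.
The bottom-right point is two-thirds across and two-thirds down within the crop:
x = 948 + 2 × 555.33 ≈ 2059; y = 2378 + 2 × 501.67 ≈ 3381.

(2059, 3381)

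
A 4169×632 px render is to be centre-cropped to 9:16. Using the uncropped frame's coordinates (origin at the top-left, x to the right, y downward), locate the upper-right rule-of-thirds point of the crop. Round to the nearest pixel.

x = 2144 px, y = 211 px

4169/632 > 9/16, so the 9:16 crop keeps the full height 632 and trims width to 632 × 9/16 = 355.50 px.
Left offset = (4169 − 355.50)/2 = 1906.75 px; top offset = 0.
Upper-right is two-thirds across and one-third down within the crop:
x = 1906.75 + 2 × 355.50/3 ≈ 2144; y = 0.00 + 1 × 632.00/3 ≈ 211.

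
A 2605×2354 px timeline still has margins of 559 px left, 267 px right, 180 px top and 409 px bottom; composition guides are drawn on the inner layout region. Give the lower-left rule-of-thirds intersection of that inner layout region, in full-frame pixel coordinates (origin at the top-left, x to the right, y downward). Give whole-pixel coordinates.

Content width = 2605 − 559 − 267 = 1779 px; content height = 2354 − 180 − 409 = 1765 px.
Lower-left is one-third across and two-thirds down within the inner layout region.
x = 559 + 1 × 1779/3 = 559 + 593.00 ≈ 1152
y = 180 + 2 × 1765/3 = 180 + 1176.67 ≈ 1357

x = 1152 px, y = 1357 px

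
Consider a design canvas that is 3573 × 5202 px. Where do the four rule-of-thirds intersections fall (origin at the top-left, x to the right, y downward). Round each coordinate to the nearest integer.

(1191, 1734), (2382, 1734), (1191, 3468), (2382, 3468)

One third of 3573 is 1191; one third of 5202 is 1734.
Vertical third lines at x = 1191 and x = 2382; horizontal third lines at y = 1734 and y = 3468.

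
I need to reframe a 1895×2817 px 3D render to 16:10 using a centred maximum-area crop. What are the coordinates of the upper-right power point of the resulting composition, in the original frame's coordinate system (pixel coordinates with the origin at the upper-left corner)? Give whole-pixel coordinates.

(1263, 1211)

1895/2817 < 16/10, so the 16:10 crop keeps the full width 1895 and trims height to 1895 × 10/16 = 1184.38 px.
Top offset = (2817 − 1184.38)/2 = 816.31 px; left offset = 0.
Upper-right is two-thirds across and one-third down within the crop:
x = 0.00 + 2 × 1895.00/3 ≈ 1263; y = 816.31 + 1 × 1184.38/3 ≈ 1211.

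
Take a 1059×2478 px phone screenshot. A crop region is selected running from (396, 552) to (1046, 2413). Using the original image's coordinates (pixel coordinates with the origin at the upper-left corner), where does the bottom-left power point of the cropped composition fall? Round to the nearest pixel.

(613, 1793)

Crop width = 1046 − 396 = 650 px; one third is 216.67 px.
Crop height = 2413 − 552 = 1861 px; one third is 620.33 px.
The bottom-left point is one-third across and two-thirds down within the crop:
x = 396 + 1 × 216.67 ≈ 613; y = 552 + 2 × 620.33 ≈ 1793.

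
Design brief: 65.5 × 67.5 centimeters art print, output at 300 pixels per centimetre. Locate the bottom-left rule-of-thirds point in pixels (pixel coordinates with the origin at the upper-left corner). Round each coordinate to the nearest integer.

In pixels the canvas is 65.5 × 300 = 19650 wide and 67.5 × 300 = 20250 tall.
The bottom-left point is one-third across and two-thirds down:
x = 1 × 19650/3 ≈ 6550; y = 2 × 20250/3 ≈ 13500.

x = 6550 px, y = 13500 px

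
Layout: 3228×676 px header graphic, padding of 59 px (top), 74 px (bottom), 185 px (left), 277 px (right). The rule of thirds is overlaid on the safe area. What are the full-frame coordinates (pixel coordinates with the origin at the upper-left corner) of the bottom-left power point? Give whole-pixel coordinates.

Content width = 3228 − 185 − 277 = 2766 px; content height = 676 − 59 − 74 = 543 px.
Bottom-left is one-third across and two-thirds down within the safe area.
x = 185 + 1 × 2766/3 = 185 + 922.00 ≈ 1107
y = 59 + 2 × 543/3 = 59 + 362.00 ≈ 421

x = 1107 px, y = 421 px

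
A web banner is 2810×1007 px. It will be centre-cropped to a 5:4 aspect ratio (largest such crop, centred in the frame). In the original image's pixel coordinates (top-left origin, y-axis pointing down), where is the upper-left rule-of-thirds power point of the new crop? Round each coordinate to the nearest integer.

2810/1007 > 5/4, so the 5:4 crop keeps the full height 1007 and trims width to 1007 × 5/4 = 1258.75 px.
Left offset = (2810 − 1258.75)/2 = 775.62 px; top offset = 0.
Upper-left is one-third across and one-third down within the crop:
x = 775.62 + 1 × 1258.75/3 ≈ 1195; y = 0.00 + 1 × 1007.00/3 ≈ 336.

(1195, 336)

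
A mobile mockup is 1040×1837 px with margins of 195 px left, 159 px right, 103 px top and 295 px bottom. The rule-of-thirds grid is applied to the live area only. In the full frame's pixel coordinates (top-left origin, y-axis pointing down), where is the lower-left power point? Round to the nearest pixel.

Content width = 1040 − 195 − 159 = 686 px; content height = 1837 − 103 − 295 = 1439 px.
Lower-left is one-third across and two-thirds down within the live area.
x = 195 + 1 × 686/3 = 195 + 228.67 ≈ 424
y = 103 + 2 × 1439/3 = 103 + 959.33 ≈ 1062

(424, 1062)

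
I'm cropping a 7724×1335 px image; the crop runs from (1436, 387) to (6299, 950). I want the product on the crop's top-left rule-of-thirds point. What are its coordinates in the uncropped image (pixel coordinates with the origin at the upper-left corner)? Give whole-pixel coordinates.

(3057, 575)

Crop width = 6299 − 1436 = 4863 px; one third is 1621.00 px.
Crop height = 950 − 387 = 563 px; one third is 187.67 px.
The top-left point is one-third across and one-third down within the crop:
x = 1436 + 1 × 1621.00 ≈ 3057; y = 387 + 1 × 187.67 ≈ 575.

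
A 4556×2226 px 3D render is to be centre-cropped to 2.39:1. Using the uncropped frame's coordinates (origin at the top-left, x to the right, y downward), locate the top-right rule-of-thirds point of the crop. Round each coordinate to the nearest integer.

4556/2226 < 2.39/1, so the 2.39:1 crop keeps the full width 4556 and trims height to 4556 × 1/2.39 = 1906.28 px.
Top offset = (2226 − 1906.28)/2 = 159.86 px; left offset = 0.
Top-right is two-thirds across and one-third down within the crop:
x = 0.00 + 2 × 4556.00/3 ≈ 3037; y = 159.86 + 1 × 1906.28/3 ≈ 795.

x = 3037 px, y = 795 px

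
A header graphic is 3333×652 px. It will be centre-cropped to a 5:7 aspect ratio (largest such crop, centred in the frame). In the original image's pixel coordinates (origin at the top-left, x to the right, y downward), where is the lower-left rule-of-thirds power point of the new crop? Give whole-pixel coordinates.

3333/652 > 5/7, so the 5:7 crop keeps the full height 652 and trims width to 652 × 5/7 = 465.71 px.
Left offset = (3333 − 465.71)/2 = 1433.64 px; top offset = 0.
Lower-left is one-third across and two-thirds down within the crop:
x = 1433.64 + 1 × 465.71/3 ≈ 1589; y = 0.00 + 2 × 652.00/3 ≈ 435.

(1589, 435)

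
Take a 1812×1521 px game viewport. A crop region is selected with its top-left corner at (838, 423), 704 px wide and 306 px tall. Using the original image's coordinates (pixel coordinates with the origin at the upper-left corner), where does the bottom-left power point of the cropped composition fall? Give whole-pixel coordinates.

One third of the crop width 704 is 234.67 px.
One third of the crop height 306 is 102.00 px.
The bottom-left point is one-third across and two-thirds down within the crop:
x = 838 + 1 × 234.67 ≈ 1073; y = 423 + 2 × 102.00 ≈ 627.

x = 1073 px, y = 627 px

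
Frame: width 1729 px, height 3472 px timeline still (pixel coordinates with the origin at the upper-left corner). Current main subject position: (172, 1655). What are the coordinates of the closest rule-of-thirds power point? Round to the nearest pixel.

(576, 1157)

Third lines: x ∈ {576, 1153}, y ∈ {1157, 2315}.
172 is closer to x = 576; 1655 is closer to y = 1157.
So the nearest intersection is the upper-left power point.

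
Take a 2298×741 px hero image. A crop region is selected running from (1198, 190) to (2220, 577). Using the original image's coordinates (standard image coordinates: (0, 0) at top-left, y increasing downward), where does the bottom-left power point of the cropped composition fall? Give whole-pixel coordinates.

Crop width = 2220 − 1198 = 1022 px; one third is 340.67 px.
Crop height = 577 − 190 = 387 px; one third is 129.00 px.
The bottom-left point is one-third across and two-thirds down within the crop:
x = 1198 + 1 × 340.67 ≈ 1539; y = 190 + 2 × 129.00 ≈ 448.

x = 1539 px, y = 448 px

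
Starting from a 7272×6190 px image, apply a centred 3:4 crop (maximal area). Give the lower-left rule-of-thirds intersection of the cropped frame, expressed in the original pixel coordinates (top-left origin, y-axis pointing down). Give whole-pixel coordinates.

x = 2862 px, y = 4127 px

7272/6190 > 3/4, so the 3:4 crop keeps the full height 6190 and trims width to 6190 × 3/4 = 4642.50 px.
Left offset = (7272 − 4642.50)/2 = 1314.75 px; top offset = 0.
Lower-left is one-third across and two-thirds down within the crop:
x = 1314.75 + 1 × 4642.50/3 ≈ 2862; y = 0.00 + 2 × 6190.00/3 ≈ 4127.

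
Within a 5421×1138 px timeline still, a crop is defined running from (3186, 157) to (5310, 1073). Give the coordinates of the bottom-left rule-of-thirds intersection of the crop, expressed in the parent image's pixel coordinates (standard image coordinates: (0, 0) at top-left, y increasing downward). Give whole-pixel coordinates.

(3894, 768)

Crop width = 5310 − 3186 = 2124 px; one third is 708.00 px.
Crop height = 1073 − 157 = 916 px; one third is 305.33 px.
The bottom-left point is one-third across and two-thirds down within the crop:
x = 3186 + 1 × 708.00 ≈ 3894; y = 157 + 2 × 305.33 ≈ 768.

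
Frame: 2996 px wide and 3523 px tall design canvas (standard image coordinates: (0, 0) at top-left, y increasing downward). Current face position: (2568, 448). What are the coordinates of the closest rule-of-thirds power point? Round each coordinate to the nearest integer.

(1997, 1174)

Third lines: x ∈ {999, 1997}, y ∈ {1174, 2349}.
2568 is closer to x = 1997; 448 is closer to y = 1174.
So the nearest intersection is the upper-right power point.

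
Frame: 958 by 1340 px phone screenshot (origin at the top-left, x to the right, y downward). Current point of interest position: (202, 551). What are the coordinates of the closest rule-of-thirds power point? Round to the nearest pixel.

Third lines: x ∈ {319, 639}, y ∈ {447, 893}.
202 is closer to x = 319; 551 is closer to y = 447.
So the nearest intersection is the upper-left power point.

x = 319 px, y = 447 px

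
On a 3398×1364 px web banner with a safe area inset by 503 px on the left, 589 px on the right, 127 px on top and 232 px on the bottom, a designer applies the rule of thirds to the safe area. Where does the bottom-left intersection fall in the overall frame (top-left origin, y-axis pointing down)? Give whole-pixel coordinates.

Content width = 3398 − 503 − 589 = 2306 px; content height = 1364 − 127 − 232 = 1005 px.
Bottom-left is one-third across and two-thirds down within the safe area.
x = 503 + 1 × 2306/3 = 503 + 768.67 ≈ 1272
y = 127 + 2 × 1005/3 = 127 + 670.00 ≈ 797

x = 1272 px, y = 797 px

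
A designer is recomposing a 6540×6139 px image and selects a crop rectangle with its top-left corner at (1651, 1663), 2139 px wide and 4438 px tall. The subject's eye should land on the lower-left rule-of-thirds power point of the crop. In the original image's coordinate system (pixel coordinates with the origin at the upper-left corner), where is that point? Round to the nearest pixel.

x = 2364 px, y = 4622 px

One third of the crop width 2139 is 713.00 px.
One third of the crop height 4438 is 1479.33 px.
The lower-left point is one-third across and two-thirds down within the crop:
x = 1651 + 1 × 713.00 ≈ 2364; y = 1663 + 2 × 1479.33 ≈ 4622.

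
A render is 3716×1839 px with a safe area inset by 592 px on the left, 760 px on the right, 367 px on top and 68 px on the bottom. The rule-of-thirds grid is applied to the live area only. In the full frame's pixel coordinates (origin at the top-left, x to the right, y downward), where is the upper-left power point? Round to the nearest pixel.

x = 1380 px, y = 835 px

Content width = 3716 − 592 − 760 = 2364 px; content height = 1839 − 367 − 68 = 1404 px.
Upper-left is one-third across and one-third down within the live area.
x = 592 + 1 × 2364/3 = 592 + 788.00 ≈ 1380
y = 367 + 1 × 1404/3 = 367 + 468.00 ≈ 835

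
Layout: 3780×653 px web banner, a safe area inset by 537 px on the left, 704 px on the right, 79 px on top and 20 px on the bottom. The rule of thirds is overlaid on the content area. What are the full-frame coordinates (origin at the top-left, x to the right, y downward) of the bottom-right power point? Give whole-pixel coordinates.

x = 2230 px, y = 448 px

Content width = 3780 − 537 − 704 = 2539 px; content height = 653 − 79 − 20 = 554 px.
Bottom-right is two-thirds across and two-thirds down within the content area.
x = 537 + 2 × 2539/3 = 537 + 1692.67 ≈ 2230
y = 79 + 2 × 554/3 = 79 + 369.33 ≈ 448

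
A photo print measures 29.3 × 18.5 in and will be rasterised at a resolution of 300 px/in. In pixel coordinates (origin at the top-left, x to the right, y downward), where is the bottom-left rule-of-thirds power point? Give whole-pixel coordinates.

(2930, 3700)

In pixels the canvas is 29.3 × 300 = 8790 wide and 18.5 × 300 = 5550 tall.
The bottom-left point is one-third across and two-thirds down:
x = 1 × 8790/3 ≈ 2930; y = 2 × 5550/3 ≈ 3700.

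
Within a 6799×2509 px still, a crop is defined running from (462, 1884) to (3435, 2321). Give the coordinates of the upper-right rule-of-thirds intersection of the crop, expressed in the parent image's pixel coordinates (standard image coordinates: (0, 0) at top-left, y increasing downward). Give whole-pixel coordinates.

(2444, 2030)

Crop width = 3435 − 462 = 2973 px; one third is 991.00 px.
Crop height = 2321 − 1884 = 437 px; one third is 145.67 px.
The upper-right point is two-thirds across and one-third down within the crop:
x = 462 + 2 × 991.00 ≈ 2444; y = 1884 + 1 × 145.67 ≈ 2030.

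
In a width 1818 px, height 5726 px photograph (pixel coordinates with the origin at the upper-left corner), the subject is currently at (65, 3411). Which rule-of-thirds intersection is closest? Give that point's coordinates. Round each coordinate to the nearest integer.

Third lines: x ∈ {606, 1212}, y ∈ {1909, 3817}.
65 is closer to x = 606; 3411 is closer to y = 3817.
So the nearest intersection is the lower-left power point.

x = 606 px, y = 3817 px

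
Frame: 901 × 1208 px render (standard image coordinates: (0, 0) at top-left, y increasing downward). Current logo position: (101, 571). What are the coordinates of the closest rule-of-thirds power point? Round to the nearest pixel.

Third lines: x ∈ {300, 601}, y ∈ {403, 805}.
101 is closer to x = 300; 571 is closer to y = 403.
So the nearest intersection is the upper-left power point.

x = 300 px, y = 403 px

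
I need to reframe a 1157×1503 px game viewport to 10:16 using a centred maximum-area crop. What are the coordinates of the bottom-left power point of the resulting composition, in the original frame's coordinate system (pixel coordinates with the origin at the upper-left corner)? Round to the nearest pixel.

1157/1503 > 10/16, so the 10:16 crop keeps the full height 1503 and trims width to 1503 × 10/16 = 939.38 px.
Left offset = (1157 − 939.38)/2 = 108.81 px; top offset = 0.
Bottom-left is one-third across and two-thirds down within the crop:
x = 108.81 + 1 × 939.38/3 ≈ 422; y = 0.00 + 2 × 1503.00/3 ≈ 1002.

x = 422 px, y = 1002 px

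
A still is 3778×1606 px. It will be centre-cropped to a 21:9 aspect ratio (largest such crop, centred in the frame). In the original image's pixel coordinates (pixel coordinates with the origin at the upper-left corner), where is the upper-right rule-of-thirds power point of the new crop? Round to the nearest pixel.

3778/1606 > 21/9, so the 21:9 crop keeps the full height 1606 and trims width to 1606 × 21/9 = 3747.33 px.
Left offset = (3778 − 3747.33)/2 = 15.33 px; top offset = 0.
Upper-right is two-thirds across and one-third down within the crop:
x = 15.33 + 2 × 3747.33/3 ≈ 2514; y = 0.00 + 1 × 1606.00/3 ≈ 535.

(2514, 535)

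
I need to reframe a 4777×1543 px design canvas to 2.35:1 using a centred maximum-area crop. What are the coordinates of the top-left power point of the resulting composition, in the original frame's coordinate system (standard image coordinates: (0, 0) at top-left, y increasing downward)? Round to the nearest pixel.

4777/1543 > 2.35/1, so the 2.35:1 crop keeps the full height 1543 and trims width to 1543 × 2.35/1 = 3626.05 px.
Left offset = (4777 − 3626.05)/2 = 575.47 px; top offset = 0.
Top-left is one-third across and one-third down within the crop:
x = 575.47 + 1 × 3626.05/3 ≈ 1784; y = 0.00 + 1 × 1543.00/3 ≈ 514.

(1784, 514)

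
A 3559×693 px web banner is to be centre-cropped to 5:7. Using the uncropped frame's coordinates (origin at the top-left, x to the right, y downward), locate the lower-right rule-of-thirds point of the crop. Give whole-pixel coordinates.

3559/693 > 5/7, so the 5:7 crop keeps the full height 693 and trims width to 693 × 5/7 = 495.00 px.
Left offset = (3559 − 495.00)/2 = 1532.00 px; top offset = 0.
Lower-right is two-thirds across and two-thirds down within the crop:
x = 1532.00 + 2 × 495.00/3 ≈ 1862; y = 0.00 + 2 × 693.00/3 ≈ 462.

(1862, 462)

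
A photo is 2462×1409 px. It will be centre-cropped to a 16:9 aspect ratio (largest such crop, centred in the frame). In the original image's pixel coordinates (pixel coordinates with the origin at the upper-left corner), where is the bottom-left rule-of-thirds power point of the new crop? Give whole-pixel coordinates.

2462/1409 < 16/9, so the 16:9 crop keeps the full width 2462 and trims height to 2462 × 9/16 = 1384.88 px.
Top offset = (1409 − 1384.88)/2 = 12.06 px; left offset = 0.
Bottom-left is one-third across and two-thirds down within the crop:
x = 0.00 + 1 × 2462.00/3 ≈ 821; y = 12.06 + 2 × 1384.88/3 ≈ 935.

x = 821 px, y = 935 px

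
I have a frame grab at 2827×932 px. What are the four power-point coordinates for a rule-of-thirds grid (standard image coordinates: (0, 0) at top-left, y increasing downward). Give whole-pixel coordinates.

One third of 2827 is 942.33; one third of 932 is 310.67.
Vertical third lines at x = 942 and x = 1885; horizontal third lines at y = 311 and y = 621.

(942, 311), (1885, 311), (942, 621), (1885, 621)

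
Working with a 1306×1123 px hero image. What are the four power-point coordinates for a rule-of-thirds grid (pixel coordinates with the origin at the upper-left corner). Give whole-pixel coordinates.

One third of 1306 is 435.33; one third of 1123 is 374.33.
Vertical third lines at x = 435 and x = 871; horizontal third lines at y = 374 and y = 749.

(435, 374), (871, 374), (435, 749), (871, 749)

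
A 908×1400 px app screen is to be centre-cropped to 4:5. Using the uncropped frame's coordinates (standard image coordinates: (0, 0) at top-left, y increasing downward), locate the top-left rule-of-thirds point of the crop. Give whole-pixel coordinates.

908/1400 < 4/5, so the 4:5 crop keeps the full width 908 and trims height to 908 × 5/4 = 1135.00 px.
Top offset = (1400 − 1135.00)/2 = 132.50 px; left offset = 0.
Top-left is one-third across and one-third down within the crop:
x = 0.00 + 1 × 908.00/3 ≈ 303; y = 132.50 + 1 × 1135.00/3 ≈ 511.

(303, 511)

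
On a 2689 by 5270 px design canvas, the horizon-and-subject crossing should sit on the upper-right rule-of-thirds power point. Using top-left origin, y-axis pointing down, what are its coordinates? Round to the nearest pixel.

The upper-right point sits two-thirds of the way across and one-third of the way down.
x = 2 × 2689/3 ≈ 1793; y = 1 × 5270/3 ≈ 1757.

x = 1793 px, y = 1757 px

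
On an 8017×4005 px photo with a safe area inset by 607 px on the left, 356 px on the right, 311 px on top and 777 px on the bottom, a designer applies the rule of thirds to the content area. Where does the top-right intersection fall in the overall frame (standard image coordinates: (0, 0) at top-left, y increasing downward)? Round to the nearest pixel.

Content width = 8017 − 607 − 356 = 7054 px; content height = 4005 − 311 − 777 = 2917 px.
Top-right is two-thirds across and one-third down within the content area.
x = 607 + 2 × 7054/3 = 607 + 4702.67 ≈ 5310
y = 311 + 1 × 2917/3 = 311 + 972.33 ≈ 1283

(5310, 1283)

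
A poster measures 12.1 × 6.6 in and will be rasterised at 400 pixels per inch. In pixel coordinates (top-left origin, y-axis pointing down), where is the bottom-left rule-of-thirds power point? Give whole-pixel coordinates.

In pixels the canvas is 12.1 × 400 = 4840 wide and 6.6 × 400 = 2640 tall.
The bottom-left point is one-third across and two-thirds down:
x = 1 × 4840/3 ≈ 1613; y = 2 × 2640/3 ≈ 1760.

x = 1613 px, y = 1760 px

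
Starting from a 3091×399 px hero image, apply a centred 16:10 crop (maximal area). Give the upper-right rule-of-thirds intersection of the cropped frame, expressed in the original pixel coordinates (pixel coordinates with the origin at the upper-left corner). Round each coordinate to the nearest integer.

x = 1652 px, y = 133 px

3091/399 > 16/10, so the 16:10 crop keeps the full height 399 and trims width to 399 × 16/10 = 638.40 px.
Left offset = (3091 − 638.40)/2 = 1226.30 px; top offset = 0.
Upper-right is two-thirds across and one-third down within the crop:
x = 1226.30 + 2 × 638.40/3 ≈ 1652; y = 0.00 + 1 × 399.00/3 ≈ 133.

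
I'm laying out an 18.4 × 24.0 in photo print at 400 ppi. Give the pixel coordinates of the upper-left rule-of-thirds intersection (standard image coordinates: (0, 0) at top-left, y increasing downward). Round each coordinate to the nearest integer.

In pixels the canvas is 18.4 × 400 = 7360 wide and 24.0 × 400 = 9600 tall.
The upper-left point is one-third across and one-third down:
x = 1 × 7360/3 ≈ 2453; y = 1 × 9600/3 ≈ 3200.

(2453, 3200)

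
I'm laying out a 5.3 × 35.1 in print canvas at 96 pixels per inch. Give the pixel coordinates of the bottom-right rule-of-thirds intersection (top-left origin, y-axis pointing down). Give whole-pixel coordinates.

x = 339 px, y = 2246 px

In pixels the canvas is 5.3 × 96 = 508.8 wide and 35.1 × 96 = 3369.6 tall.
The bottom-right point is two-thirds across and two-thirds down:
x = 2 × 508.8/3 ≈ 339; y = 2 × 3369.6/3 ≈ 2246.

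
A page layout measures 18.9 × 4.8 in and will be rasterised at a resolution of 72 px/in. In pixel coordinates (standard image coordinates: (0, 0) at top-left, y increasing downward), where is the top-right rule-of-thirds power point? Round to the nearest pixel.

In pixels the canvas is 18.9 × 72 = 1360.8 wide and 4.8 × 72 = 345.6 tall.
The top-right point is two-thirds across and one-third down:
x = 2 × 1360.8/3 ≈ 907; y = 1 × 345.6/3 ≈ 115.

(907, 115)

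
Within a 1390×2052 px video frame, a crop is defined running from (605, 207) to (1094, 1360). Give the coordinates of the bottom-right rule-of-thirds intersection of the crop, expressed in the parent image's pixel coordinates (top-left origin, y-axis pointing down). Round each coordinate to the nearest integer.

Crop width = 1094 − 605 = 489 px; one third is 163.00 px.
Crop height = 1360 − 207 = 1153 px; one third is 384.33 px.
The bottom-right point is two-thirds across and two-thirds down within the crop:
x = 605 + 2 × 163.00 ≈ 931; y = 207 + 2 × 384.33 ≈ 976.

(931, 976)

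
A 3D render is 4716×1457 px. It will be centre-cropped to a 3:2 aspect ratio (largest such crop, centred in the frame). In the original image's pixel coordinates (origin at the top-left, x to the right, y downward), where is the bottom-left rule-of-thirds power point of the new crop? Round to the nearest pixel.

4716/1457 > 3/2, so the 3:2 crop keeps the full height 1457 and trims width to 1457 × 3/2 = 2185.50 px.
Left offset = (4716 − 2185.50)/2 = 1265.25 px; top offset = 0.
Bottom-left is one-third across and two-thirds down within the crop:
x = 1265.25 + 1 × 2185.50/3 ≈ 1994; y = 0.00 + 2 × 1457.00/3 ≈ 971.

x = 1994 px, y = 971 px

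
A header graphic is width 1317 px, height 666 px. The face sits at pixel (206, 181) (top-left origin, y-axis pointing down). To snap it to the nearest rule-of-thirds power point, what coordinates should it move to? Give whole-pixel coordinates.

(439, 222)

Third lines: x ∈ {439, 878}, y ∈ {222, 444}.
206 is closer to x = 439; 181 is closer to y = 222.
So the nearest intersection is the upper-left power point.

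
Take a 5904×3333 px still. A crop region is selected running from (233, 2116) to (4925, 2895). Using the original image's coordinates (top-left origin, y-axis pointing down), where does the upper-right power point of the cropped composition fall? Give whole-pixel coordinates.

x = 3361 px, y = 2376 px

Crop width = 4925 − 233 = 4692 px; one third is 1564.00 px.
Crop height = 2895 − 2116 = 779 px; one third is 259.67 px.
The upper-right point is two-thirds across and one-third down within the crop:
x = 233 + 2 × 1564.00 ≈ 3361; y = 2116 + 1 × 259.67 ≈ 2376.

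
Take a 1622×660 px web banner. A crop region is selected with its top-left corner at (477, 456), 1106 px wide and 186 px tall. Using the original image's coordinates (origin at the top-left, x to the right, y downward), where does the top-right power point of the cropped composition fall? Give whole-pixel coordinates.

One third of the crop width 1106 is 368.67 px.
One third of the crop height 186 is 62.00 px.
The top-right point is two-thirds across and one-third down within the crop:
x = 477 + 2 × 368.67 ≈ 1214; y = 456 + 1 × 62.00 ≈ 518.

(1214, 518)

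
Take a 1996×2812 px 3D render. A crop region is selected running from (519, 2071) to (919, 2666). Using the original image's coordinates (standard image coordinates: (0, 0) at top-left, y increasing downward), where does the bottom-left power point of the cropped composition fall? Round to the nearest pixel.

Crop width = 919 − 519 = 400 px; one third is 133.33 px.
Crop height = 2666 − 2071 = 595 px; one third is 198.33 px.
The bottom-left point is one-third across and two-thirds down within the crop:
x = 519 + 1 × 133.33 ≈ 652; y = 2071 + 2 × 198.33 ≈ 2468.

(652, 2468)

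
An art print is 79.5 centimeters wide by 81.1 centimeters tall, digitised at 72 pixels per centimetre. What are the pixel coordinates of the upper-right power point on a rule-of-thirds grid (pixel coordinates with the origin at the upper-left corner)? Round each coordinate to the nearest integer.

In pixels the canvas is 79.5 × 72 = 5724 wide and 81.1 × 72 = 5839.2 tall.
The upper-right point is two-thirds across and one-third down:
x = 2 × 5724/3 ≈ 3816; y = 1 × 5839.2/3 ≈ 1946.

x = 3816 px, y = 1946 px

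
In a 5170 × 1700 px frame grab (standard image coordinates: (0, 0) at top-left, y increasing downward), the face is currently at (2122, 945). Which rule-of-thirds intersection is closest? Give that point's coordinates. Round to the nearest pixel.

(1723, 1133)

Third lines: x ∈ {1723, 3447}, y ∈ {567, 1133}.
2122 is closer to x = 1723; 945 is closer to y = 1133.
So the nearest intersection is the lower-left power point.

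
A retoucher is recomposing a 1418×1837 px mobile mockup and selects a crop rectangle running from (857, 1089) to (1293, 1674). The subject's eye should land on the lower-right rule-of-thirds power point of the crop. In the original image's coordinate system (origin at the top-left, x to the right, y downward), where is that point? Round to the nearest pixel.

Crop width = 1293 − 857 = 436 px; one third is 145.33 px.
Crop height = 1674 − 1089 = 585 px; one third is 195.00 px.
The lower-right point is two-thirds across and two-thirds down within the crop:
x = 857 + 2 × 145.33 ≈ 1148; y = 1089 + 2 × 195.00 ≈ 1479.

(1148, 1479)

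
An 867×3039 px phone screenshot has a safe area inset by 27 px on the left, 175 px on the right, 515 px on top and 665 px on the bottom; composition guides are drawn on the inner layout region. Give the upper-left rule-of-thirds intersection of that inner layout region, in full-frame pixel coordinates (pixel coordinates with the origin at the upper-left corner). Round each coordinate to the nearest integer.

x = 249 px, y = 1135 px

Content width = 867 − 27 − 175 = 665 px; content height = 3039 − 515 − 665 = 1859 px.
Upper-left is one-third across and one-third down within the inner layout region.
x = 27 + 1 × 665/3 = 27 + 221.67 ≈ 249
y = 515 + 1 × 1859/3 = 515 + 619.67 ≈ 1135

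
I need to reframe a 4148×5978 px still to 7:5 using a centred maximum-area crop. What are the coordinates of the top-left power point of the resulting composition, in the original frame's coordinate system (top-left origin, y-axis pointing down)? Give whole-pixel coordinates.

x = 1383 px, y = 2495 px

4148/5978 < 7/5, so the 7:5 crop keeps the full width 4148 and trims height to 4148 × 5/7 = 2962.86 px.
Top offset = (5978 − 2962.86)/2 = 1507.57 px; left offset = 0.
Top-left is one-third across and one-third down within the crop:
x = 0.00 + 1 × 4148.00/3 ≈ 1383; y = 1507.57 + 1 × 2962.86/3 ≈ 2495.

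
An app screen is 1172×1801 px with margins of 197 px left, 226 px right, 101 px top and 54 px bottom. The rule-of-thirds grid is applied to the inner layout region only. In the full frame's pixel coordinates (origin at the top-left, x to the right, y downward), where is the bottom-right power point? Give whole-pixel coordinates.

(696, 1198)

Content width = 1172 − 197 − 226 = 749 px; content height = 1801 − 101 − 54 = 1646 px.
Bottom-right is two-thirds across and two-thirds down within the inner layout region.
x = 197 + 2 × 749/3 = 197 + 499.33 ≈ 696
y = 101 + 2 × 1646/3 = 101 + 1097.33 ≈ 1198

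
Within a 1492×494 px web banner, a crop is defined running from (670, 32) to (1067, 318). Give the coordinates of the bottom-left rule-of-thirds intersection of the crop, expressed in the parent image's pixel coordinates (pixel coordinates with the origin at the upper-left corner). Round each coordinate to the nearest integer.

Crop width = 1067 − 670 = 397 px; one third is 132.33 px.
Crop height = 318 − 32 = 286 px; one third is 95.33 px.
The bottom-left point is one-third across and two-thirds down within the crop:
x = 670 + 1 × 132.33 ≈ 802; y = 32 + 2 × 95.33 ≈ 223.

x = 802 px, y = 223 px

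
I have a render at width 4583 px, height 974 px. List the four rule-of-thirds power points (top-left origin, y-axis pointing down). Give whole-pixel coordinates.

(1528, 325), (3055, 325), (1528, 649), (3055, 649)

One third of 4583 is 1527.67; one third of 974 is 324.67.
Vertical third lines at x = 1528 and x = 3055; horizontal third lines at y = 325 and y = 649.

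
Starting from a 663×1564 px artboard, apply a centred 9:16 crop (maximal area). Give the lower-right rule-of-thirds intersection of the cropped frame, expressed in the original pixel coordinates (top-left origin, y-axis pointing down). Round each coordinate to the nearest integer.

x = 442 px, y = 978 px

663/1564 < 9/16, so the 9:16 crop keeps the full width 663 and trims height to 663 × 16/9 = 1178.67 px.
Top offset = (1564 − 1178.67)/2 = 192.67 px; left offset = 0.
Lower-right is two-thirds across and two-thirds down within the crop:
x = 0.00 + 2 × 663.00/3 ≈ 442; y = 192.67 + 2 × 1178.67/3 ≈ 978.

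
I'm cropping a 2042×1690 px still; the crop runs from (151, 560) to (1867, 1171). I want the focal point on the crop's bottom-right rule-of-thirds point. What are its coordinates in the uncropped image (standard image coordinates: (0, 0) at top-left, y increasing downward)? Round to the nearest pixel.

(1295, 967)

Crop width = 1867 − 151 = 1716 px; one third is 572.00 px.
Crop height = 1171 − 560 = 611 px; one third is 203.67 px.
The bottom-right point is two-thirds across and two-thirds down within the crop:
x = 151 + 2 × 572.00 ≈ 1295; y = 560 + 2 × 203.67 ≈ 967.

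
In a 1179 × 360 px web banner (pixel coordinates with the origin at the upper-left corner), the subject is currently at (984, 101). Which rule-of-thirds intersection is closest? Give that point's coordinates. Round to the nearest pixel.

(786, 120)

Third lines: x ∈ {393, 786}, y ∈ {120, 240}.
984 is closer to x = 786; 101 is closer to y = 120.
So the nearest intersection is the upper-right power point.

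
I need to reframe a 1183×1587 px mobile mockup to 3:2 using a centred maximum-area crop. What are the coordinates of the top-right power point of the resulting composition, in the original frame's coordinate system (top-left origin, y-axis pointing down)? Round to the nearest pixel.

(789, 662)

1183/1587 < 3/2, so the 3:2 crop keeps the full width 1183 and trims height to 1183 × 2/3 = 788.67 px.
Top offset = (1587 − 788.67)/2 = 399.17 px; left offset = 0.
Top-right is two-thirds across and one-third down within the crop:
x = 0.00 + 2 × 1183.00/3 ≈ 789; y = 399.17 + 1 × 788.67/3 ≈ 662.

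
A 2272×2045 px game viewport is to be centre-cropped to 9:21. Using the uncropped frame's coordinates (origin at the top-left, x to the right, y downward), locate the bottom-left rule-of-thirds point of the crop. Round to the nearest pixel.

2272/2045 > 9/21, so the 9:21 crop keeps the full height 2045 and trims width to 2045 × 9/21 = 876.43 px.
Left offset = (2272 − 876.43)/2 = 697.79 px; top offset = 0.
Bottom-left is one-third across and two-thirds down within the crop:
x = 697.79 + 1 × 876.43/3 ≈ 990; y = 0.00 + 2 × 2045.00/3 ≈ 1363.

(990, 1363)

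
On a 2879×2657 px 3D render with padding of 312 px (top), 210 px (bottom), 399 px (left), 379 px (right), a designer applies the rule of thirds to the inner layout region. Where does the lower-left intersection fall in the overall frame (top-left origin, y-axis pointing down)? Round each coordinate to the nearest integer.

x = 1099 px, y = 1735 px

Content width = 2879 − 399 − 379 = 2101 px; content height = 2657 − 312 − 210 = 2135 px.
Lower-left is one-third across and two-thirds down within the inner layout region.
x = 399 + 1 × 2101/3 = 399 + 700.33 ≈ 1099
y = 312 + 2 × 2135/3 = 312 + 1423.33 ≈ 1735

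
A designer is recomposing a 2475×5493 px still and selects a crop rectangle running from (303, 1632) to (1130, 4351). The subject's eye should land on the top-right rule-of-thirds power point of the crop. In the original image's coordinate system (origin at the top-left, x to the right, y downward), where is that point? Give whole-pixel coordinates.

x = 854 px, y = 2538 px

Crop width = 1130 − 303 = 827 px; one third is 275.67 px.
Crop height = 4351 − 1632 = 2719 px; one third is 906.33 px.
The top-right point is two-thirds across and one-third down within the crop:
x = 303 + 2 × 275.67 ≈ 854; y = 1632 + 1 × 906.33 ≈ 2538.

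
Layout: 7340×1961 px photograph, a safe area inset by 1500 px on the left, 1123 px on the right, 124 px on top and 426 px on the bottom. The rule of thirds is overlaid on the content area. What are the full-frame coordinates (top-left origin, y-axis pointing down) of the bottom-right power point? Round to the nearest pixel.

Content width = 7340 − 1500 − 1123 = 4717 px; content height = 1961 − 124 − 426 = 1411 px.
Bottom-right is two-thirds across and two-thirds down within the content area.
x = 1500 + 2 × 4717/3 = 1500 + 3144.67 ≈ 4645
y = 124 + 2 × 1411/3 = 124 + 940.67 ≈ 1065

x = 4645 px, y = 1065 px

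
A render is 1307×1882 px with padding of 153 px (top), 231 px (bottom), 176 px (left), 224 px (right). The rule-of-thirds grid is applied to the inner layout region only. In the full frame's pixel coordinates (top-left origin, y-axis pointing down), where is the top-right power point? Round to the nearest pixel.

Content width = 1307 − 176 − 224 = 907 px; content height = 1882 − 153 − 231 = 1498 px.
Top-right is two-thirds across and one-third down within the inner layout region.
x = 176 + 2 × 907/3 = 176 + 604.67 ≈ 781
y = 153 + 1 × 1498/3 = 153 + 499.33 ≈ 652

x = 781 px, y = 652 px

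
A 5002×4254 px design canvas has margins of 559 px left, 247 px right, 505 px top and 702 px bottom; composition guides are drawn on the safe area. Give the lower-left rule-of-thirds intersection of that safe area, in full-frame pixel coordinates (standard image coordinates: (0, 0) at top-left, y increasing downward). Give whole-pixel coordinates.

Content width = 5002 − 559 − 247 = 4196 px; content height = 4254 − 505 − 702 = 3047 px.
Lower-left is one-third across and two-thirds down within the safe area.
x = 559 + 1 × 4196/3 = 559 + 1398.67 ≈ 1958
y = 505 + 2 × 3047/3 = 505 + 2031.33 ≈ 2536

(1958, 2536)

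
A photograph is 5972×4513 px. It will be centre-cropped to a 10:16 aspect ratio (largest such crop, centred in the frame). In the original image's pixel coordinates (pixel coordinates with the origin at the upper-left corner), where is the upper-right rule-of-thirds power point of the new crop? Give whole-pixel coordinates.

x = 3456 px, y = 1504 px

5972/4513 > 10/16, so the 10:16 crop keeps the full height 4513 and trims width to 4513 × 10/16 = 2820.62 px.
Left offset = (5972 − 2820.62)/2 = 1575.69 px; top offset = 0.
Upper-right is two-thirds across and one-third down within the crop:
x = 1575.69 + 2 × 2820.62/3 ≈ 3456; y = 0.00 + 1 × 4513.00/3 ≈ 1504.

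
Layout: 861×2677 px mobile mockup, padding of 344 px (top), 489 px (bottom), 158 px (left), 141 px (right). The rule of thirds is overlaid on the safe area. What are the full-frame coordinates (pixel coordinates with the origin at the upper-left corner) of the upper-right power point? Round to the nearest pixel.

x = 533 px, y = 959 px

Content width = 861 − 158 − 141 = 562 px; content height = 2677 − 344 − 489 = 1844 px.
Upper-right is two-thirds across and one-third down within the safe area.
x = 158 + 2 × 562/3 = 158 + 374.67 ≈ 533
y = 344 + 1 × 1844/3 = 344 + 614.67 ≈ 959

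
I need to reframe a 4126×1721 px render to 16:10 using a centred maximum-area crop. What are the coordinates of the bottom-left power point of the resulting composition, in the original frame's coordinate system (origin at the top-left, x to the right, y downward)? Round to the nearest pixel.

x = 1604 px, y = 1147 px

4126/1721 > 16/10, so the 16:10 crop keeps the full height 1721 and trims width to 1721 × 16/10 = 2753.60 px.
Left offset = (4126 − 2753.60)/2 = 686.20 px; top offset = 0.
Bottom-left is one-third across and two-thirds down within the crop:
x = 686.20 + 1 × 2753.60/3 ≈ 1604; y = 0.00 + 2 × 1721.00/3 ≈ 1147.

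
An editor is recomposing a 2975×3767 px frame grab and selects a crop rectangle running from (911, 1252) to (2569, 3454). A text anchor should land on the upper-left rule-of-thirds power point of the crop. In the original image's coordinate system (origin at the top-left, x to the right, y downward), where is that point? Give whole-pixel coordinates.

(1464, 1986)

Crop width = 2569 − 911 = 1658 px; one third is 552.67 px.
Crop height = 3454 − 1252 = 2202 px; one third is 734.00 px.
The upper-left point is one-third across and one-third down within the crop:
x = 911 + 1 × 552.67 ≈ 1464; y = 1252 + 1 × 734.00 ≈ 1986.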